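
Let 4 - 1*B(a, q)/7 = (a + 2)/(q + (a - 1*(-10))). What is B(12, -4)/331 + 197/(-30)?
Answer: -193591/29790 ≈ -6.4985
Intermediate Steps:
B(a, q) = 28 - 7*(2 + a)/(10 + a + q) (B(a, q) = 28 - 7*(a + 2)/(q + (a - 1*(-10))) = 28 - 7*(2 + a)/(q + (a + 10)) = 28 - 7*(2 + a)/(q + (10 + a)) = 28 - 7*(2 + a)/(10 + a + q))
B(12, -4)/331 + 197/(-30) = (7*(38 + 3*12 + 4*(-4))/(10 + 12 - 4))/331 + 197/(-30) = (7*(38 + 36 - 16)/18)*(1/331) + 197*(-1/30) = (7*(1/18)*58)*(1/331) - 197/30 = (203/9)*(1/331) - 197/30 = 203/2979 - 197/30 = -193591/29790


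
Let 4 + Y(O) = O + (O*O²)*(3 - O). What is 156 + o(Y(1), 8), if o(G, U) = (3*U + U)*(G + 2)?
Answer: 188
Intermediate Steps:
Y(O) = -4 + O + O³*(3 - O) (Y(O) = -4 + (O + (O*O²)*(3 - O)) = -4 + (O + O³*(3 - O)) = -4 + O + O³*(3 - O))
o(G, U) = 4*U*(2 + G) (o(G, U) = (4*U)*(2 + G) = 4*U*(2 + G))
156 + o(Y(1), 8) = 156 + 4*8*(2 + (-4 + 1 - 1*1⁴ + 3*1³)) = 156 + 4*8*(2 + (-4 + 1 - 1*1 + 3*1)) = 156 + 4*8*(2 + (-4 + 1 - 1 + 3)) = 156 + 4*8*(2 - 1) = 156 + 4*8*1 = 156 + 32 = 188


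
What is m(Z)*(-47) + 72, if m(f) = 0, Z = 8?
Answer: 72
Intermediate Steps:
m(Z)*(-47) + 72 = 0*(-47) + 72 = 0 + 72 = 72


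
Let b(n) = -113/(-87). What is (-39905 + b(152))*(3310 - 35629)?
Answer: 37399783806/29 ≈ 1.2896e+9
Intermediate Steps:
b(n) = 113/87 (b(n) = -113*(-1/87) = 113/87)
(-39905 + b(152))*(3310 - 35629) = (-39905 + 113/87)*(3310 - 35629) = -3471622/87*(-32319) = 37399783806/29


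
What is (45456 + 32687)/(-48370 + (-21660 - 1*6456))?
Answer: -78143/76486 ≈ -1.0217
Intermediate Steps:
(45456 + 32687)/(-48370 + (-21660 - 1*6456)) = 78143/(-48370 + (-21660 - 6456)) = 78143/(-48370 - 28116) = 78143/(-76486) = 78143*(-1/76486) = -78143/76486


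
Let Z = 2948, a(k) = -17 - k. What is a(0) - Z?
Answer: -2965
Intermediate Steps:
a(0) - Z = (-17 - 1*0) - 1*2948 = (-17 + 0) - 2948 = -17 - 2948 = -2965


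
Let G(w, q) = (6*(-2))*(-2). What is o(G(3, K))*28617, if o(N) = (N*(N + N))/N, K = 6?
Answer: 1373616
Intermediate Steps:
G(w, q) = 24 (G(w, q) = -12*(-2) = 24)
o(N) = 2*N (o(N) = (N*(2*N))/N = (2*N²)/N = 2*N)
o(G(3, K))*28617 = (2*24)*28617 = 48*28617 = 1373616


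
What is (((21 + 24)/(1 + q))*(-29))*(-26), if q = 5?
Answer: 5655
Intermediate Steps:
(((21 + 24)/(1 + q))*(-29))*(-26) = (((21 + 24)/(1 + 5))*(-29))*(-26) = ((45/6)*(-29))*(-26) = ((45*(⅙))*(-29))*(-26) = ((15/2)*(-29))*(-26) = -435/2*(-26) = 5655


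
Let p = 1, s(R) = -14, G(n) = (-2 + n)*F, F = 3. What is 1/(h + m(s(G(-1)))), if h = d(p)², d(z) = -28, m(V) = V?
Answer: 1/770 ≈ 0.0012987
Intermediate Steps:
G(n) = -6 + 3*n (G(n) = (-2 + n)*3 = -6 + 3*n)
h = 784 (h = (-28)² = 784)
1/(h + m(s(G(-1)))) = 1/(784 - 14) = 1/770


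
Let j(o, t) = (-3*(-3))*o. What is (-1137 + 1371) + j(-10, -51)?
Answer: 144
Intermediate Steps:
j(o, t) = 9*o
(-1137 + 1371) + j(-10, -51) = (-1137 + 1371) + 9*(-10) = 234 - 90 = 144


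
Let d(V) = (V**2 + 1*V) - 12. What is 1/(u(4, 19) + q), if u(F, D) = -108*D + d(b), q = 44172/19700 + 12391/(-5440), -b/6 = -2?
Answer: -5358400/10224017551 ≈ -0.00052410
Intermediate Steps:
b = 12 (b = -6*(-2) = 12)
q = -190351/5358400 (q = 44172*(1/19700) + 12391*(-1/5440) = 11043/4925 - 12391/5440 = -190351/5358400 ≈ -0.035524)
d(V) = -12 + V + V**2 (d(V) = (V**2 + V) - 12 = (V + V**2) - 12 = -12 + V + V**2)
u(F, D) = 144 - 108*D (u(F, D) = -108*D + (-12 + 12 + 12**2) = -108*D + (-12 + 12 + 144) = -108*D + 144 = 144 - 108*D)
1/(u(4, 19) + q) = 1/((144 - 108*19) - 190351/5358400) = 1/((144 - 2052) - 190351/5358400) = 1/(-1908 - 190351/5358400) = 1/(-10224017551/5358400) = -5358400/10224017551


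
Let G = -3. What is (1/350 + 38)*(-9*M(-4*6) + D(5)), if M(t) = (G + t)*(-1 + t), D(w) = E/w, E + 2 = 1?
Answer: -202015588/875 ≈ -2.3088e+5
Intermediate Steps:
E = -1 (E = -2 + 1 = -1)
D(w) = -1/w
M(t) = (-1 + t)*(-3 + t) (M(t) = (-3 + t)*(-1 + t) = (-1 + t)*(-3 + t))
(1/350 + 38)*(-9*M(-4*6) + D(5)) = (1/350 + 38)*(-9*(3 + (-4*6)**2 - (-16)*6) - 1/5) = (1/350 + 38)*(-9*(3 + (-24)**2 - 4*(-24)) - 1*1/5) = 13301*(-9*(3 + 576 + 96) - 1/5)/350 = 13301*(-9*675 - 1/5)/350 = 13301*(-6075 - 1/5)/350 = (13301/350)*(-30376/5) = -202015588/875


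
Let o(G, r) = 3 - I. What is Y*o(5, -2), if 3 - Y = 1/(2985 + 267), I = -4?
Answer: 68285/3252 ≈ 20.998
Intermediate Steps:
Y = 9755/3252 (Y = 3 - 1/(2985 + 267) = 3 - 1/3252 = 9755/3252 ≈ 2.9997)
o(G, r) = 7 (o(G, r) = 3 - 1*(-4) = 3 + 4 = 7)
Y*o(5, -2) = (9755/3252)*7 = 68285/3252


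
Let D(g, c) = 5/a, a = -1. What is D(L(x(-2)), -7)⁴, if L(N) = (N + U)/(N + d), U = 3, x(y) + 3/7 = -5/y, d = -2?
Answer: 625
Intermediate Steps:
x(y) = -3/7 - 5/y
L(N) = (3 + N)/(-2 + N) (L(N) = (N + 3)/(N - 2) = (3 + N)/(-2 + N))
D(g, c) = -5 (D(g, c) = 5/(-1) = 5*(-1) = -5)
D(L(x(-2)), -7)⁴ = (-5)⁴ = 625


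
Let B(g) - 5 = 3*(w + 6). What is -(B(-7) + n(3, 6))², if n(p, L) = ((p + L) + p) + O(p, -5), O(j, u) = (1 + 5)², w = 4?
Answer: -6889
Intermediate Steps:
B(g) = 35 (B(g) = 5 + 3*(4 + 6) = 5 + 3*10 = 5 + 30 = 35)
O(j, u) = 36 (O(j, u) = 6² = 36)
n(p, L) = 36 + L + 2*p (n(p, L) = ((p + L) + p) + 36 = ((L + p) + p) + 36 = (L + 2*p) + 36 = 36 + L + 2*p)
-(B(-7) + n(3, 6))² = -(35 + (36 + 6 + 2*3))² = -(35 + (36 + 6 + 6))² = -(35 + 48)² = -1*83² = -1*6889 = -6889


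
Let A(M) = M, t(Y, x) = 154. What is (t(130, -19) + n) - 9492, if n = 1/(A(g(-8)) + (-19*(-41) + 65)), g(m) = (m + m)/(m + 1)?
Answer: -55318305/5924 ≈ -9338.0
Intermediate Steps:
g(m) = 2*m/(1 + m) (g(m) = (2*m)/(1 + m) = 2*m/(1 + m))
n = 7/5924 (n = 1/(2*(-8)/(1 - 8) + (-19*(-41) + 65)) = 1/(2*(-8)/(-7) + (779 + 65)) = 1/(2*(-8)*(-⅐) + 844) = 1/(16/7 + 844) = 1/(5924/7) = 7/5924 ≈ 0.0011816)
(t(130, -19) + n) - 9492 = (154 + 7/5924) - 9492 = 912303/5924 - 9492 = -55318305/5924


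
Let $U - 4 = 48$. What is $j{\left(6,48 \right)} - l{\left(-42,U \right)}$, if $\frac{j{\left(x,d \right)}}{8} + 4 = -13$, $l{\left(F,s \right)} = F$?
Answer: $-94$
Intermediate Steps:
$U = 52$ ($U = 4 + 48 = 52$)
$j{\left(x,d \right)} = -136$ ($j{\left(x,d \right)} = -32 + 8 \left(-13\right) = -32 - 104 = -136$)
$j{\left(6,48 \right)} - l{\left(-42,U \right)} = -136 - -42 = -136 + 42 = -94$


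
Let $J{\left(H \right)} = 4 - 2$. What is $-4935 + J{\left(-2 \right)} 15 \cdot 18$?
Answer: $-4395$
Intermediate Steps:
$J{\left(H \right)} = 2$ ($J{\left(H \right)} = 4 - 2 = 2$)
$-4935 + J{\left(-2 \right)} 15 \cdot 18 = -4935 + 2 \cdot 15 \cdot 18 = -4935 + 30 \cdot 18 = -4935 + 540 = -4395$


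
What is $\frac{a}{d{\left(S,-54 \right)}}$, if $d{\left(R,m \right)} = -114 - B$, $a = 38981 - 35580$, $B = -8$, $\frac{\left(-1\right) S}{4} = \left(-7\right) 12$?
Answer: $- \frac{3401}{106} \approx -32.085$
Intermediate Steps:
$S = 336$ ($S = - 4 \left(\left(-7\right) 12\right) = \left(-4\right) \left(-84\right) = 336$)
$a = 3401$ ($a = 38981 - 35580 = 3401$)
$d{\left(R,m \right)} = -106$ ($d{\left(R,m \right)} = -114 - -8 = -114 + 8 = -106$)
$\frac{a}{d{\left(S,-54 \right)}} = \frac{3401}{-106} = 3401 \left(- \frac{1}{106}\right) = - \frac{3401}{106}$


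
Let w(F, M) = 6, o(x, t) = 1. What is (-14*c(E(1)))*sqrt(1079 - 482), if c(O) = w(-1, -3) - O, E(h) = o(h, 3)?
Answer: -70*sqrt(597) ≈ -1710.4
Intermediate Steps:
E(h) = 1
c(O) = 6 - O
(-14*c(E(1)))*sqrt(1079 - 482) = (-14*(6 - 1*1))*sqrt(1079 - 482) = (-14*(6 - 1))*sqrt(597) = (-14*5)*sqrt(597) = -70*sqrt(597)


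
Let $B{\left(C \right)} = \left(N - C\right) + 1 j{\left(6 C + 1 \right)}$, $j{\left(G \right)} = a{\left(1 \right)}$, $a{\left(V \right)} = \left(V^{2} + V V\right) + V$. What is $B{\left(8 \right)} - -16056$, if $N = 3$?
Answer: $16054$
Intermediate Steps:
$a{\left(V \right)} = V + 2 V^{2}$ ($a{\left(V \right)} = \left(V^{2} + V^{2}\right) + V = 2 V^{2} + V = V + 2 V^{2}$)
$j{\left(G \right)} = 3$ ($j{\left(G \right)} = 1 \left(1 + 2 \cdot 1\right) = 1 \left(1 + 2\right) = 1 \cdot 3 = 3$)
$B{\left(C \right)} = 6 - C$ ($B{\left(C \right)} = \left(3 - C\right) + 1 \cdot 3 = \left(3 - C\right) + 3 = 6 - C$)
$B{\left(8 \right)} - -16056 = \left(6 - 8\right) - -16056 = \left(6 - 8\right) + 16056 = -2 + 16056 = 16054$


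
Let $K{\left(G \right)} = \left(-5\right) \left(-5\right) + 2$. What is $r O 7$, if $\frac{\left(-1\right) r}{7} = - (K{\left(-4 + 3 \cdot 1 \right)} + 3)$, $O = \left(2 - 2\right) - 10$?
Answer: $-14700$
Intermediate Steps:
$K{\left(G \right)} = 27$ ($K{\left(G \right)} = 25 + 2 = 27$)
$O = -10$ ($O = 0 - 10 = -10$)
$r = 210$ ($r = - 7 \left(- (27 + 3)\right) = - 7 \left(\left(-1\right) 30\right) = \left(-7\right) \left(-30\right) = 210$)
$r O 7 = 210 \left(-10\right) 7 = \left(-2100\right) 7 = -14700$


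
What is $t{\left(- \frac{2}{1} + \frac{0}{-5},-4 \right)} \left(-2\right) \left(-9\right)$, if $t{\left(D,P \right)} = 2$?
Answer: $36$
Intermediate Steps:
$t{\left(- \frac{2}{1} + \frac{0}{-5},-4 \right)} \left(-2\right) \left(-9\right) = 2 \left(-2\right) \left(-9\right) = \left(-4\right) \left(-9\right) = 36$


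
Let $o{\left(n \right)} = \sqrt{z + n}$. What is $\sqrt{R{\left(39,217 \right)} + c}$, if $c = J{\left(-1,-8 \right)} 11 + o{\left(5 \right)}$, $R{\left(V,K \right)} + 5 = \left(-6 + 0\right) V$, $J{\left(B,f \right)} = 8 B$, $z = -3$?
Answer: $\sqrt{-327 + \sqrt{2}} \approx 18.044 i$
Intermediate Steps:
$o{\left(n \right)} = \sqrt{-3 + n}$
$R{\left(V,K \right)} = -5 - 6 V$ ($R{\left(V,K \right)} = -5 + \left(-6 + 0\right) V = -5 - 6 V$)
$c = -88 + \sqrt{2}$ ($c = 8 \left(-1\right) 11 + \sqrt{-3 + 5} = \left(-8\right) 11 + \sqrt{2} = -88 + \sqrt{2} \approx -86.586$)
$\sqrt{R{\left(39,217 \right)} + c} = \sqrt{\left(-5 - 234\right) - \left(88 - \sqrt{2}\right)} = \sqrt{-239 - \left(88 - \sqrt{2}\right)} = \sqrt{-327 + \sqrt{2}}$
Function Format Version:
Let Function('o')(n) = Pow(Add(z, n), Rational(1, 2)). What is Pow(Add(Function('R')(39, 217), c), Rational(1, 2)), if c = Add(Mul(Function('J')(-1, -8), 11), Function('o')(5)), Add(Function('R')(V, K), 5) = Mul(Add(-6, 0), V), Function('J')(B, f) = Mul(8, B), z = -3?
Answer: Pow(Add(-327, Pow(2, Rational(1, 2))), Rational(1, 2)) ≈ Mul(18.044, I)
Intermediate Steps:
Function('o')(n) = Pow(Add(-3, n), Rational(1, 2))
Function('R')(V, K) = Add(-5, Mul(-6, V)) (Function('R')(V, K) = Add(-5, Mul(Add(-6, 0), V)) = Add(-5, Mul(-6, V)))
c = Add(-88, Pow(2, Rational(1, 2))) (c = Add(Mul(Mul(8, -1), 11), Pow(Add(-3, 5), Rational(1, 2))) = Add(Mul(-8, 11), Pow(2, Rational(1, 2))) = Add(-88, Pow(2, Rational(1, 2))) ≈ -86.586)
Pow(Add(Function('R')(39, 217), c), Rational(1, 2)) = Pow(Add(Add(-5, Mul(-6, 39)), Add(-88, Pow(2, Rational(1, 2)))), Rational(1, 2)) = Pow(Add(Add(-5, -234), Add(-88, Pow(2, Rational(1, 2)))), Rational(1, 2)) = Pow(Add(-239, Add(-88, Pow(2, Rational(1, 2)))), Rational(1, 2)) = Pow(Add(-327, Pow(2, Rational(1, 2))), Rational(1, 2))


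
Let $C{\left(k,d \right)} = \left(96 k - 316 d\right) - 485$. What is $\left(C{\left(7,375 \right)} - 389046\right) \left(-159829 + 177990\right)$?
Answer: $-9214146799$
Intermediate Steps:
$C{\left(k,d \right)} = -485 - 316 d + 96 k$ ($C{\left(k,d \right)} = \left(- 316 d + 96 k\right) - 485 = -485 - 316 d + 96 k$)
$\left(C{\left(7,375 \right)} - 389046\right) \left(-159829 + 177990\right) = \left(\left(-485 - 118500 + 96 \cdot 7\right) - 389046\right) \left(-159829 + 177990\right) = \left(\left(-485 - 118500 + 672\right) - 389046\right) 18161 = \left(-118313 - 389046\right) 18161 = \left(-507359\right) 18161 = -9214146799$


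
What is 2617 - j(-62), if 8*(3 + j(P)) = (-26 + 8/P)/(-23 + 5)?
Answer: 649715/248 ≈ 2619.8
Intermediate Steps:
j(P) = -203/72 - 1/(18*P) (j(P) = -3 + ((-26 + 8/P)/(-23 + 5))/8 = -3 + ((-26 + 8/P)/(-18))/8 = -3 + ((-26 + 8/P)*(-1/18))/8 = -3 + (13/9 - 4/(9*P))/8 = -3 + (13/72 - 1/(18*P)) = -203/72 - 1/(18*P))
2617 - j(-62) = 2617 - (-4 - 203*(-62))/(72*(-62)) = 2617 - (-1)*(-4 + 12586)/(72*62) = 2617 - (-1)*12582/(72*62) = 2617 - 1*(-699/248) = 2617 + 699/248 = 649715/248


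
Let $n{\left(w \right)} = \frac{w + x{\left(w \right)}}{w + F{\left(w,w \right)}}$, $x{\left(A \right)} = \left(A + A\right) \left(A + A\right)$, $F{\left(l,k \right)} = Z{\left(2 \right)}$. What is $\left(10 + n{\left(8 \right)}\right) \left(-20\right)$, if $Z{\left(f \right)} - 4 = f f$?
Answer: $-530$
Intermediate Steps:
$Z{\left(f \right)} = 4 + f^{2}$ ($Z{\left(f \right)} = 4 + f f = 4 + f^{2}$)
$F{\left(l,k \right)} = 8$ ($F{\left(l,k \right)} = 4 + 2^{2} = 4 + 4 = 8$)
$x{\left(A \right)} = 4 A^{2}$ ($x{\left(A \right)} = 2 A 2 A = 4 A^{2}$)
$n{\left(w \right)} = \frac{w + 4 w^{2}}{8 + w}$ ($n{\left(w \right)} = \frac{w + 4 w^{2}}{w + 8} = \frac{w + 4 w^{2}}{8 + w}$)
$\left(10 + n{\left(8 \right)}\right) \left(-20\right) = \left(10 + \frac{8 \left(1 + 4 \cdot 8\right)}{8 + 8}\right) \left(-20\right) = \left(10 + \frac{8 \left(1 + 32\right)}{16}\right) \left(-20\right) = \left(10 + 8 \cdot \frac{1}{16} \cdot 33\right) \left(-20\right) = \left(10 + \frac{33}{2}\right) \left(-20\right) = \frac{53}{2} \left(-20\right) = -530$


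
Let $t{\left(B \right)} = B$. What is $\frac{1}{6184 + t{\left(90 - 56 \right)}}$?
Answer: $\frac{1}{6218} \approx 0.00016082$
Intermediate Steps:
$\frac{1}{6184 + t{\left(90 - 56 \right)}} = \frac{1}{6184 + \left(90 - 56\right)} = \frac{1}{6184 + 34} = \frac{1}{6218}$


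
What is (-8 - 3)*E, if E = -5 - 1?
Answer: 66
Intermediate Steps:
E = -6
(-8 - 3)*E = (-8 - 3)*(-6) = -11*(-6) = 66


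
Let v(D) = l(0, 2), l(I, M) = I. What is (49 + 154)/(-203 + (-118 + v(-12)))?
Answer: -203/321 ≈ -0.63240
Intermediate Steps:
v(D) = 0
(49 + 154)/(-203 + (-118 + v(-12))) = (49 + 154)/(-203 + (-118 + 0)) = 203/(-203 - 118) = 203/(-321) = 203*(-1/321) = -203/321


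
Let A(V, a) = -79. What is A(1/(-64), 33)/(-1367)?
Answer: 79/1367 ≈ 0.057791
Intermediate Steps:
A(1/(-64), 33)/(-1367) = -79/(-1367) = -79*(-1/1367) = 79/1367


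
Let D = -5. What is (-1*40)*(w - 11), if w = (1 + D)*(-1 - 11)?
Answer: -1480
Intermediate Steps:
w = 48 (w = (1 - 5)*(-1 - 11) = -4*(-12) = 48)
(-1*40)*(w - 11) = (-1*40)*(48 - 11) = -40*37 = -1480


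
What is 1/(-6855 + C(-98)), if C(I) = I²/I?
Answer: -1/6953 ≈ -0.00014382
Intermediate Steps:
C(I) = I
1/(-6855 + C(-98)) = 1/(-6855 - 98) = 1/(-6953) = -1/6953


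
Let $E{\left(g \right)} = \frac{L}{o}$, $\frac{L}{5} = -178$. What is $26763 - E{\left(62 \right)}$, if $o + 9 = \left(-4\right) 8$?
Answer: $\frac{1096393}{41} \approx 26741.0$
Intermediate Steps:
$L = -890$ ($L = 5 \left(-178\right) = -890$)
$o = -41$ ($o = -9 - 32 = -41$)
$E{\left(g \right)} = \frac{890}{41}$ ($E{\left(g \right)} = - \frac{890}{-41} = \left(-890\right) \left(- \frac{1}{41}\right) = \frac{890}{41}$)
$26763 - E{\left(62 \right)} = 26763 - \frac{890}{41} = \frac{1096393}{41}$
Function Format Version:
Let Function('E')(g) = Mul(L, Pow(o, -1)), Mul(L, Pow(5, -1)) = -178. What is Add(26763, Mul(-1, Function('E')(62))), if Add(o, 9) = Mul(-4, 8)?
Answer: Rational(1096393, 41) ≈ 26741.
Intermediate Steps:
L = -890 (L = Mul(5, -178) = -890)
o = -41 (o = Add(-9, Mul(-4, 8)) = Add(-9, -32) = -41)
Function('E')(g) = Rational(890, 41) (Function('E')(g) = Mul(-890, Pow(-41, -1)) = Mul(-890, Rational(-1, 41)) = Rational(890, 41))
Add(26763, Mul(-1, Function('E')(62))) = Add(26763, Mul(-1, Rational(890, 41))) = Add(26763, Rational(-890, 41)) = Rational(1096393, 41)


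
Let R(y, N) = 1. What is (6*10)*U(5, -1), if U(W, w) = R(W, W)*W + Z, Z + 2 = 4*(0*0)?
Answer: 180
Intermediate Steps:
Z = -2 (Z = -2 + 4*(0*0) = -2 + 4*0 = -2 + 0 = -2)
U(W, w) = -2 + W (U(W, w) = 1*W - 2 = W - 2 = -2 + W)
(6*10)*U(5, -1) = (6*10)*(-2 + 5) = 60*3 = 180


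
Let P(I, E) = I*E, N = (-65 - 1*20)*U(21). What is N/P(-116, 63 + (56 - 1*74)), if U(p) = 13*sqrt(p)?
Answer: 221*sqrt(21)/1044 ≈ 0.97007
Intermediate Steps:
N = -1105*sqrt(21) (N = (-65 - 1*20)*(13*sqrt(21)) = (-65 - 20)*(13*sqrt(21)) = -1105*sqrt(21) ≈ -5063.8)
P(I, E) = E*I
N/P(-116, 63 + (56 - 1*74)) = (-1105*sqrt(21))/(((63 + (56 - 1*74))*(-116))) = (-1105*sqrt(21))/(((63 + (56 - 74))*(-116))) = (-1105*sqrt(21))/(((63 - 18)*(-116))) = (-1105*sqrt(21))/((45*(-116))) = -1105*sqrt(21)/(-5220) = -1105*sqrt(21)*(-1/5220) = 221*sqrt(21)/1044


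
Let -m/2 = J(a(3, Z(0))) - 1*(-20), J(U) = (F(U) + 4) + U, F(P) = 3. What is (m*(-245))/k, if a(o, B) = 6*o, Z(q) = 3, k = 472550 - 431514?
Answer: 11025/20518 ≈ 0.53733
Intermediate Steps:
k = 41036
J(U) = 7 + U (J(U) = (3 + 4) + U = 7 + U)
m = -90 (m = -2*((7 + 6*3) - 1*(-20)) = -2*((7 + 18) + 20) = -2*(25 + 20) = -2*45 = -90)
(m*(-245))/k = -90*(-245)/41036 = 22050*(1/41036) = 11025/20518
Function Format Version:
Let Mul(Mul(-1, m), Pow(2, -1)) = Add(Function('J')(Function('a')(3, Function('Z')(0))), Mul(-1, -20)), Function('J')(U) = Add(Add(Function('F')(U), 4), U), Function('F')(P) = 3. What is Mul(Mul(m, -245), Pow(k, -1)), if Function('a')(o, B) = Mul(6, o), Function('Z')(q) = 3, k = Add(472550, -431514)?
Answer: Rational(11025, 20518) ≈ 0.53733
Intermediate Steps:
k = 41036
Function('J')(U) = Add(7, U) (Function('J')(U) = Add(Add(3, 4), U) = Add(7, U))
m = -90 (m = Mul(-2, Add(Add(7, Mul(6, 3)), Mul(-1, -20))) = Mul(-2, Add(Add(7, 18), 20)) = Mul(-2, Add(25, 20)) = Mul(-2, 45) = -90)
Mul(Mul(m, -245), Pow(k, -1)) = Mul(Mul(-90, -245), Pow(41036, -1)) = Mul(22050, Rational(1, 41036)) = Rational(11025, 20518)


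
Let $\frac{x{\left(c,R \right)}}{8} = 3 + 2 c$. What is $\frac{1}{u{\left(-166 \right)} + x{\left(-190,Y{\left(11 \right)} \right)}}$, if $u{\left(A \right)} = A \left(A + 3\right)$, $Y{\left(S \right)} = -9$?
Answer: $\frac{1}{24042} \approx 4.1594 \cdot 10^{-5}$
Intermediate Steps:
$u{\left(A \right)} = A \left(3 + A\right)$
$x{\left(c,R \right)} = 24 + 16 c$ ($x{\left(c,R \right)} = 8 \left(3 + 2 c\right) = 24 + 16 c$)
$\frac{1}{u{\left(-166 \right)} + x{\left(-190,Y{\left(11 \right)} \right)}} = \frac{1}{- 166 \left(3 - 166\right) + \left(24 + 16 \left(-190\right)\right)} = \frac{1}{\left(-166\right) \left(-163\right) + \left(24 - 3040\right)} = \frac{1}{27058 - 3016} = \frac{1}{24042}$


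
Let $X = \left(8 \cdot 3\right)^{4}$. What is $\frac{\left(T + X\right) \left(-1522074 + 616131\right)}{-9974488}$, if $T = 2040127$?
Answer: $\frac{2148808919529}{9974488} \approx 2.1543 \cdot 10^{5}$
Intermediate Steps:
$X = 331776$ ($X = 24^{4} = 331776$)
$\frac{\left(T + X\right) \left(-1522074 + 616131\right)}{-9974488} = \frac{\left(2040127 + 331776\right) \left(-1522074 + 616131\right)}{-9974488} = 2371903 \left(-905943\right) \left(- \frac{1}{9974488}\right) = \left(-2148808919529\right) \left(- \frac{1}{9974488}\right) = \frac{2148808919529}{9974488}$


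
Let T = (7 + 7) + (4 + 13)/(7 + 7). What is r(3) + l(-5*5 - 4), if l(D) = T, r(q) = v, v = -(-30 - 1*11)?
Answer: 787/14 ≈ 56.214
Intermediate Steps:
v = 41 (v = -(-30 - 11) = -1*(-41) = 41)
r(q) = 41
T = 213/14 (T = 14 + 17/14 = 213/14 ≈ 15.214)
l(D) = 213/14
r(3) + l(-5*5 - 4) = 41 + 213/14 = 787/14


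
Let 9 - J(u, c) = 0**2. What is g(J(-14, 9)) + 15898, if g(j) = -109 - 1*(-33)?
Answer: 15822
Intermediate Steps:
J(u, c) = 9 (J(u, c) = 9 - 1*0**2 = 9 - 1*0 = 9 + 0 = 9)
g(j) = -76 (g(j) = -109 + 33 = -76)
g(J(-14, 9)) + 15898 = -76 + 15898 = 15822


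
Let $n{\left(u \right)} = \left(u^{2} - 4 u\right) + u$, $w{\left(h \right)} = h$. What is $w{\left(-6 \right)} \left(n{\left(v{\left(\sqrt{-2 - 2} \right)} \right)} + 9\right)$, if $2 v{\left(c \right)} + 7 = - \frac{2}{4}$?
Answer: $- \frac{1647}{8} \approx -205.88$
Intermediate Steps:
$v{\left(c \right)} = - \frac{15}{4}$ ($v{\left(c \right)} = - \frac{7}{2} + \frac{\left(-2\right) \frac{1}{4}}{2} = - \frac{7}{2} + \frac{1}{2} \left(- \frac{1}{2}\right) = - \frac{7}{2} - \frac{1}{4} = - \frac{15}{4}$)
$n{\left(u \right)} = u^{2} - 3 u$
$w{\left(-6 \right)} \left(n{\left(v{\left(\sqrt{-2 - 2} \right)} \right)} + 9\right) = - 6 \left(- \frac{15 \left(-3 - \frac{15}{4}\right)}{4} + 9\right) = - 6 \left(\left(- \frac{15}{4}\right) \left(- \frac{27}{4}\right) + 9\right) = - 6 \left(\frac{405}{16} + 9\right) = \left(-6\right) \frac{549}{16} = - \frac{1647}{8}$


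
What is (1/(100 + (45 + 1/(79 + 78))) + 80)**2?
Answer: 3317632744969/518290756 ≈ 6401.1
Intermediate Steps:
(1/(100 + (45 + 1/(79 + 78))) + 80)**2 = (1/(100 + (45 + 1/157)) + 80)**2 = (1/(100 + 7066/157) + 80)**2 = (1/(22766/157) + 80)**2 = (157/22766 + 80)**2 = (1821437/22766)**2 = 3317632744969/518290756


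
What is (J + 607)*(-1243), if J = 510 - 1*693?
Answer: -527032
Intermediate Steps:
J = -183 (J = 510 - 693 = -183)
(J + 607)*(-1243) = (-183 + 607)*(-1243) = 424*(-1243) = -527032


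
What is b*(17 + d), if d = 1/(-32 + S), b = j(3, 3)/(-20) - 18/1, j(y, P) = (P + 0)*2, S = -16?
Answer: -9943/32 ≈ -310.72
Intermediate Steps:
j(y, P) = 2*P (j(y, P) = P*2 = 2*P)
b = -183/10 (b = (2*3)/(-20) - 18/1 = 6*(-1/20) - 18*1 = -3/10 - 18 = -183/10 ≈ -18.300)
d = -1/48 (d = 1/(-32 - 16) = 1/(-48) = -1/48 ≈ -0.020833)
b*(17 + d) = -183*(17 - 1/48)/10 = -183/10*815/48 = -9943/32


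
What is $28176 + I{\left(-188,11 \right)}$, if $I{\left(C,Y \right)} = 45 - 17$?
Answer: $28204$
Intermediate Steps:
$I{\left(C,Y \right)} = 28$ ($I{\left(C,Y \right)} = 45 - 17 = 28$)
$28176 + I{\left(-188,11 \right)} = 28176 + 28 = 28204$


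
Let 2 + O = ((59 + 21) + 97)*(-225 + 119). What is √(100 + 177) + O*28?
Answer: -525392 + √277 ≈ -5.2538e+5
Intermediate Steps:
O = -18764 (O = -2 + ((59 + 21) + 97)*(-225 + 119) = -2 + (80 + 97)*(-106) = -2 + 177*(-106) = -2 - 18762 = -18764)
√(100 + 177) + O*28 = √(100 + 177) - 18764*28 = √277 - 525392 = -525392 + √277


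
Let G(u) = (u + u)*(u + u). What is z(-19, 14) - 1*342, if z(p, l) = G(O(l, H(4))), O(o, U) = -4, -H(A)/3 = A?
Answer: -278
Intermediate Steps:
H(A) = -3*A
G(u) = 4*u² (G(u) = (2*u)*(2*u) = 4*u²)
z(p, l) = 64 (z(p, l) = 4*(-4)² = 4*16 = 64)
z(-19, 14) - 1*342 = 64 - 1*342 = 64 - 342 = -278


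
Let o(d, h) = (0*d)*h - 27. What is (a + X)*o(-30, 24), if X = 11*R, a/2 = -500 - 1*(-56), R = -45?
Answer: 37341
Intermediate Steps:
o(d, h) = -27 (o(d, h) = 0*h - 27 = 0 - 27 = -27)
a = -888 (a = 2*(-500 - 1*(-56)) = 2*(-500 + 56) = 2*(-444) = -888)
X = -495 (X = 11*(-45) = -495)
(a + X)*o(-30, 24) = (-888 - 495)*(-27) = -1383*(-27) = 37341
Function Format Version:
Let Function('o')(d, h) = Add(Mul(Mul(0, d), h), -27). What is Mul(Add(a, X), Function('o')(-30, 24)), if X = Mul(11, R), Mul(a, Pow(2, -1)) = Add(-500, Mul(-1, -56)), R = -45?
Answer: 37341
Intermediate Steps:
Function('o')(d, h) = -27 (Function('o')(d, h) = Add(Mul(0, h), -27) = Add(0, -27) = -27)
a = -888 (a = Mul(2, Add(-500, Mul(-1, -56))) = Mul(2, Add(-500, 56)) = Mul(2, -444) = -888)
X = -495 (X = Mul(11, -45) = -495)
Mul(Add(a, X), Function('o')(-30, 24)) = Mul(Add(-888, -495), -27) = Mul(-1383, -27) = 37341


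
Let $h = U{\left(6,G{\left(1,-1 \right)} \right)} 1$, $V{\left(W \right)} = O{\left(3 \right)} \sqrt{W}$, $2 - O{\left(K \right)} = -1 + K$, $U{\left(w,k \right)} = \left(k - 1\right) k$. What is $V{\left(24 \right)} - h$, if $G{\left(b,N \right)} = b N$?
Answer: $-2$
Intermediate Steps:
$G{\left(b,N \right)} = N b$
$U{\left(w,k \right)} = k \left(-1 + k\right)$ ($U{\left(w,k \right)} = \left(-1 + k\right) k = k \left(-1 + k\right)$)
$O{\left(K \right)} = 3 - K$ ($O{\left(K \right)} = 2 - \left(-1 + K\right) = 3 - K$)
$V{\left(W \right)} = 0$ ($V{\left(W \right)} = \left(3 - 3\right) \sqrt{W} = 0 \sqrt{W} = 0$)
$h = 2$ ($h = \left(-1\right) 1 \left(-1 - 1\right) 1 = - (-1 - 1) 1 = \left(-1\right) \left(-2\right) 1 = 2 \cdot 1 = 2$)
$V{\left(24 \right)} - h = 0 - 2 = -2$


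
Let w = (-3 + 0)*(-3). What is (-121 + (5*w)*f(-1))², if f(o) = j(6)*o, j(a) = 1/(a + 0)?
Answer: 66049/4 ≈ 16512.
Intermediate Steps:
w = 9 (w = -3*(-3) = 9)
j(a) = 1/a
f(o) = o/6
(-121 + (5*w)*f(-1))² = (-121 + (5*9)*((⅙)*(-1)))² = (-121 + 45*(-⅙))² = (-121 - 15/2)² = (-257/2)² = 66049/4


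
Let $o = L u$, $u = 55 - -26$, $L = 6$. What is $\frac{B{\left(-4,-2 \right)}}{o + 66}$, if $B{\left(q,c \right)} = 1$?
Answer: $\frac{1}{552} \approx 0.0018116$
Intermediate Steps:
$u = 81$ ($u = 55 + 26 = 81$)
$o = 486$ ($o = 6 \cdot 81 = 486$)
$\frac{B{\left(-4,-2 \right)}}{o + 66} = \frac{1}{486 + 66} \cdot 1 = \frac{1}{552} \cdot 1 = \frac{1}{552}$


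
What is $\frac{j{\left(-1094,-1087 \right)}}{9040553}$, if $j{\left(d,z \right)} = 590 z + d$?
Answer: $- \frac{642424}{9040553} \approx -0.07106$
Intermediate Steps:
$j{\left(d,z \right)} = d + 590 z$
$\frac{j{\left(-1094,-1087 \right)}}{9040553} = \frac{-1094 + 590 \left(-1087\right)}{9040553} = \left(-1094 - 641330\right) \frac{1}{9040553} = \left(-642424\right) \frac{1}{9040553} = - \frac{642424}{9040553}$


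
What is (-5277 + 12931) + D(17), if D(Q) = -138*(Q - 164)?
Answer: 27940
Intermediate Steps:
D(Q) = 22632 - 138*Q (D(Q) = -138*(-164 + Q) = 22632 - 138*Q)
(-5277 + 12931) + D(17) = (-5277 + 12931) + (22632 - 138*17) = 7654 + (22632 - 2346) = 7654 + 20286 = 27940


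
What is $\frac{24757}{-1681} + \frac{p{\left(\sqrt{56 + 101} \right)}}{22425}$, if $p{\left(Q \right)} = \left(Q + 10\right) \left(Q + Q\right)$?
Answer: $- \frac{554647891}{37696425} + \frac{4 \sqrt{157}}{4485} \approx -14.702$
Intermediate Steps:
$p{\left(Q \right)} = 2 Q \left(10 + Q\right)$ ($p{\left(Q \right)} = \left(10 + Q\right) 2 Q = 2 Q \left(10 + Q\right)$)
$\frac{24757}{-1681} + \frac{p{\left(\sqrt{56 + 101} \right)}}{22425} = \frac{24757}{-1681} + \frac{2 \sqrt{56 + 101} \left(10 + \sqrt{56 + 101}\right)}{22425} = 24757 \left(- \frac{1}{1681}\right) + 2 \sqrt{157} \left(10 + \sqrt{157}\right) \frac{1}{22425} = - \frac{24757}{1681} + \frac{2 \sqrt{157} \left(10 + \sqrt{157}\right)}{22425}$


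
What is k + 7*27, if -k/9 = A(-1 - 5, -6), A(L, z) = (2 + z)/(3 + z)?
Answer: 177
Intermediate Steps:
A(L, z) = (2 + z)/(3 + z)
k = -12 (k = -9*(2 - 6)/(3 - 6) = -9*(-4)/(-3) = -(-3)*(-4) = -9*4/3 = -12)
k + 7*27 = -12 + 7*27 = -12 + 189 = 177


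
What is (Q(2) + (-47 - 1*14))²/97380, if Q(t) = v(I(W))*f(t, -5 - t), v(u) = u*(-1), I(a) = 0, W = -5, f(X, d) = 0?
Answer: 3721/97380 ≈ 0.038211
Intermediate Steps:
v(u) = -u
Q(t) = 0 (Q(t) = -1*0*0 = 0*0 = 0)
(Q(2) + (-47 - 1*14))²/97380 = (0 + (-47 - 1*14))²/97380 = (0 + (-47 - 14))²*(1/97380) = (0 - 61)²*(1/97380) = (-61)²*(1/97380) = 3721*(1/97380) = 3721/97380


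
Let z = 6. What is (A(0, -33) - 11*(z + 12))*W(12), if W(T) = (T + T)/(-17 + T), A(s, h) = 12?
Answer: 4464/5 ≈ 892.80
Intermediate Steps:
W(T) = 2*T/(-17 + T) (W(T) = (2*T)/(-17 + T) = 2*T/(-17 + T))
(A(0, -33) - 11*(z + 12))*W(12) = (12 - 11*(6 + 12))*(2*12/(-17 + 12)) = (12 - 11*18)*(2*12/(-5)) = (12 - 198)*(2*12*(-⅕)) = -186*(-24/5) = 4464/5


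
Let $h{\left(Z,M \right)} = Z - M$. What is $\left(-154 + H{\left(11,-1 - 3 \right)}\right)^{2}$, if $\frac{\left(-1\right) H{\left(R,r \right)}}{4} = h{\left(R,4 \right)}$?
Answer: $33124$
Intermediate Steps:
$H{\left(R,r \right)} = 16 - 4 R$ ($H{\left(R,r \right)} = - 4 \left(R - 4\right) = - 4 \left(-4 + R\right) = 16 - 4 R$)
$\left(-154 + H{\left(11,-1 - 3 \right)}\right)^{2} = \left(-154 + \left(16 - 44\right)\right)^{2} = \left(-154 - 28\right)^{2} = \left(-182\right)^{2} = 33124$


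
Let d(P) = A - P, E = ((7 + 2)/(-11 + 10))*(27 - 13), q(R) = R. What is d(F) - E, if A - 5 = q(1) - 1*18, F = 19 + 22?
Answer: 73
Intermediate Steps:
E = -126 (E = (9/(-1))*14 = (9*(-1))*14 = -9*14 = -126)
F = 41
A = -12 (A = 5 + (1 - 1*18) = 5 + (1 - 18) = 5 - 17 = -12)
d(P) = -12 - P
d(F) - E = (-12 - 1*41) - 1*(-126) = (-12 - 41) + 126 = -53 + 126 = 73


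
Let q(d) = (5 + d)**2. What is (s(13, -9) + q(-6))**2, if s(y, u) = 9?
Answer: 100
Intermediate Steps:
(s(13, -9) + q(-6))**2 = (9 + (5 - 6)**2)**2 = (9 + (-1)**2)**2 = (9 + 1)**2 = 10**2 = 100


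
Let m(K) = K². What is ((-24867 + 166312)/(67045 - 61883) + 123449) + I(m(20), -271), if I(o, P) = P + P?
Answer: 634587379/5162 ≈ 1.2293e+5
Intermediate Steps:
I(o, P) = 2*P
((-24867 + 166312)/(67045 - 61883) + 123449) + I(m(20), -271) = ((-24867 + 166312)/(67045 - 61883) + 123449) + 2*(-271) = (141445/5162 + 123449) - 542 = 637385183/5162 - 542 = 634587379/5162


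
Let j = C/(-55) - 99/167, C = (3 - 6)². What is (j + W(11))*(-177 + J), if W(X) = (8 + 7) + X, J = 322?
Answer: 6723998/1837 ≈ 3660.3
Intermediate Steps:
W(X) = 15 + X
C = 9 (C = (-3)² = 9)
j = -6948/9185 (j = 9/(-55) - 99/167 = 9*(-1/55) - 99*1/167 = -9/55 - 99/167 = -6948/9185 ≈ -0.75645)
(j + W(11))*(-177 + J) = (-6948/9185 + (15 + 11))*(-177 + 322) = (-6948/9185 + 26)*145 = (231862/9185)*145 = 6723998/1837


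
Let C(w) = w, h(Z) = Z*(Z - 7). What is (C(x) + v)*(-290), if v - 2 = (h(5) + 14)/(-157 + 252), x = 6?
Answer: -44312/19 ≈ -2332.2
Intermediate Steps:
h(Z) = Z*(-7 + Z)
v = 194/95 (v = 2 + (5*(-7 + 5) + 14)/(-157 + 252) = 2 + (5*(-2) + 14)/95 = 2 + (-10 + 14)*(1/95) = 2 + 4*(1/95) = 2 + 4/95 = 194/95 ≈ 2.0421)
(C(x) + v)*(-290) = (6 + 194/95)*(-290) = (764/95)*(-290) = -44312/19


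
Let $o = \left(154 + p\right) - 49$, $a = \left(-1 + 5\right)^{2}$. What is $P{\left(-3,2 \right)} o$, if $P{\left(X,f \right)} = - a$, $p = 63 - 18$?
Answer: $-2400$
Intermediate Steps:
$a = 16$ ($a = 4^{2} = 16$)
$p = 45$
$P{\left(X,f \right)} = -16$ ($P{\left(X,f \right)} = \left(-1\right) 16 = -16$)
$o = 150$ ($o = \left(154 + 45\right) - 49 = 199 - 49 = 150$)
$P{\left(-3,2 \right)} o = \left(-16\right) 150 = -2400$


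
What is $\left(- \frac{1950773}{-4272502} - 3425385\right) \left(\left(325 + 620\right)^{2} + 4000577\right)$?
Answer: $- \frac{22009121340614611}{1313} \approx -1.6762 \cdot 10^{13}$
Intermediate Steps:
$\left(- \frac{1950773}{-4272502} - 3425385\right) \left(\left(325 + 620\right)^{2} + 4000577\right) = \left(\left(-1950773\right) \left(- \frac{1}{4272502}\right) - 3425385\right) \left(945^{2} + 4000577\right) = \left(\frac{1199}{2626} - 3425385\right) \left(893025 + 4000577\right) = \left(- \frac{8995059811}{2626}\right) 4893602 = - \frac{22009121340614611}{1313}$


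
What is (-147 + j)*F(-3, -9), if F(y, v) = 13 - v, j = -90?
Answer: -5214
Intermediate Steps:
(-147 + j)*F(-3, -9) = (-147 - 90)*(13 - 1*(-9)) = -237*(13 + 9) = -237*22 = -5214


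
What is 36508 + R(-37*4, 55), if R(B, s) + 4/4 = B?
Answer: 36359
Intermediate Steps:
R(B, s) = -1 + B
36508 + R(-37*4, 55) = 36508 + (-1 - 37*4) = 36508 + (-1 - 148) = 36508 - 149 = 36359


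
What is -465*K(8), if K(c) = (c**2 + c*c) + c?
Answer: -63240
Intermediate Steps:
K(c) = c + 2*c**2 (K(c) = (c**2 + c**2) + c = 2*c**2 + c = c + 2*c**2)
-465*K(8) = -3720*(1 + 2*8) = -3720*(1 + 16) = -3720*17 = -465*136 = -63240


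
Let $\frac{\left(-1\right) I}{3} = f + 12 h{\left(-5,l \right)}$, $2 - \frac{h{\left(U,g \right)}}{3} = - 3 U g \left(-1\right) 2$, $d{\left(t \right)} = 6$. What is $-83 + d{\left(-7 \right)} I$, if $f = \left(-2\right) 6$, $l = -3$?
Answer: $57157$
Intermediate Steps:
$f = -12$
$h{\left(U,g \right)} = 6 - 18 U g$ ($h{\left(U,g \right)} = 6 - 3 - 3 U g \left(-1\right) 2 = 6 - 3 - 3 U - g 2 = 6 - 3 - 3 U \left(- 2 g\right) = 6 - 3 \cdot 6 U g = 6 - 18 U g$)
$I = 9540$ ($I = - 3 \left(-12 + 12 \left(6 - \left(-90\right) \left(-3\right)\right)\right) = - 3 \left(-12 + 12 \left(6 - 270\right)\right) = - 3 \left(-12 + 12 \left(-264\right)\right) = - 3 \left(-12 - 3168\right) = \left(-3\right) \left(-3180\right) = 9540$)
$-83 + d{\left(-7 \right)} I = -83 + 6 \cdot 9540 = -83 + 57240 = 57157$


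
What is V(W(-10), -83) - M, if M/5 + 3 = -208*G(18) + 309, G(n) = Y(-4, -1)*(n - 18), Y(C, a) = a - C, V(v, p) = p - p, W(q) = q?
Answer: -1530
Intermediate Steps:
V(v, p) = 0
G(n) = -54 + 3*n (G(n) = (-1 - 1*(-4))*(n - 18) = (-1 + 4)*(-18 + n) = 3*(-18 + n) = -54 + 3*n)
M = 1530 (M = -15 + 5*(-208*(-54 + 3*18) + 309) = -15 + 5*(-208*(-54 + 54) + 309) = -15 + 5*(-208*0 + 309) = -15 + 5*(0 + 309) = -15 + 5*309 = -15 + 1545 = 1530)
V(W(-10), -83) - M = 0 - 1*1530 = 0 - 1530 = -1530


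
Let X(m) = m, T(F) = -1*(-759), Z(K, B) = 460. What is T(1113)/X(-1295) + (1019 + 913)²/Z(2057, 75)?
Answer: 10507389/1295 ≈ 8113.8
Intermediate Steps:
T(F) = 759
T(1113)/X(-1295) + (1019 + 913)²/Z(2057, 75) = 759/(-1295) + (1019 + 913)²/460 = 759*(-1/1295) + 1932²*(1/460) = -759/1295 + 3732624*(1/460) = -759/1295 + 40572/5 = 10507389/1295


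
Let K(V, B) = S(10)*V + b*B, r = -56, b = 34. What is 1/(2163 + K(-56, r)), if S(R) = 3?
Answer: 1/91 ≈ 0.010989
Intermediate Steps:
K(V, B) = 3*V + 34*B
1/(2163 + K(-56, r)) = 1/(2163 + (3*(-56) + 34*(-56))) = 1/(2163 + (-168 - 1904)) = 1/(2163 - 2072) = 1/91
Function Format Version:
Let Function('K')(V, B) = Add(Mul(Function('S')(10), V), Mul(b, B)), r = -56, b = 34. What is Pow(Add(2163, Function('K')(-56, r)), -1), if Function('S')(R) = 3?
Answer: Rational(1, 91) ≈ 0.010989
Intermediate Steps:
Function('K')(V, B) = Add(Mul(3, V), Mul(34, B))
Pow(Add(2163, Function('K')(-56, r)), -1) = Pow(Add(2163, Add(Mul(3, -56), Mul(34, -56))), -1) = Pow(Add(2163, Add(-168, -1904)), -1) = Pow(Add(2163, -2072), -1) = Pow(91, -1) = Rational(1, 91)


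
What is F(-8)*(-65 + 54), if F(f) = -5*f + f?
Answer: -352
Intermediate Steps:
F(f) = -4*f
F(-8)*(-65 + 54) = (-4*(-8))*(-65 + 54) = 32*(-11) = -352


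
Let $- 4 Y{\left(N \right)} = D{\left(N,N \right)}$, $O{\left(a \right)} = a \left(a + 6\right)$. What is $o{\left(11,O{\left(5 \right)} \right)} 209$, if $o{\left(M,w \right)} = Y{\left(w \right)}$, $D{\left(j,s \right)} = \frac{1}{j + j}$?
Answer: $- \frac{19}{40} \approx -0.475$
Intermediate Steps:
$O{\left(a \right)} = a \left(6 + a\right)$
$D{\left(j,s \right)} = \frac{1}{2 j}$
$Y{\left(N \right)} = - \frac{1}{8 N}$ ($Y{\left(N \right)} = - \frac{\frac{1}{2} \frac{1}{N}}{4} = - \frac{1}{8 N}$)
$o{\left(M,w \right)} = - \frac{1}{8 w}$
$o{\left(11,O{\left(5 \right)} \right)} 209 = - \frac{1}{8 \cdot 5 \left(6 + 5\right)} 209 = - \frac{1}{8 \cdot 5 \cdot 11} \cdot 209 = - \frac{1}{8 \cdot 55} \cdot 209 = \left(- \frac{1}{8}\right) \frac{1}{55} \cdot 209 = \left(- \frac{1}{440}\right) 209 = - \frac{19}{40}$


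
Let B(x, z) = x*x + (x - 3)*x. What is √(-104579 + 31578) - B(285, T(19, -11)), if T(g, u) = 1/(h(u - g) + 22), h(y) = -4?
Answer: -161595 + I*√73001 ≈ -1.616e+5 + 270.19*I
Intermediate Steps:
T(g, u) = 1/18 (T(g, u) = 1/(-4 + 22) = 1/18)
B(x, z) = x² + x*(-3 + x) (B(x, z) = x² + (-3 + x)*x = x² + x*(-3 + x))
√(-104579 + 31578) - B(285, T(19, -11)) = √(-104579 + 31578) - 285*(-3 + 2*285) = √(-73001) - 285*(-3 + 570) = I*√73001 - 285*567 = I*√73001 - 1*161595 = I*√73001 - 161595 = -161595 + I*√73001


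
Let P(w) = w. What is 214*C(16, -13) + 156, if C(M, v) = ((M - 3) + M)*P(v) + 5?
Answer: -79452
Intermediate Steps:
C(M, v) = 5 + v*(-3 + 2*M) (C(M, v) = ((M - 3) + M)*v + 5 = ((-3 + M) + M)*v + 5 = (-3 + 2*M)*v + 5 = v*(-3 + 2*M) + 5 = 5 + v*(-3 + 2*M))
214*C(16, -13) + 156 = 214*(5 - 3*(-13) + 2*16*(-13)) + 156 = 214*(5 + 39 - 416) + 156 = 214*(-372) + 156 = -79608 + 156 = -79452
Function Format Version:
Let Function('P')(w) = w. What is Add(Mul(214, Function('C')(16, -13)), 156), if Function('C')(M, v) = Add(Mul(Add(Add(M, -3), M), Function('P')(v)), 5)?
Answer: -79452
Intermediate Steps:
Function('C')(M, v) = Add(5, Mul(v, Add(-3, Mul(2, M)))) (Function('C')(M, v) = Add(Mul(Add(Add(M, -3), M), v), 5) = Add(Mul(Add(Add(-3, M), M), v), 5) = Add(Mul(Add(-3, Mul(2, M)), v), 5) = Add(Mul(v, Add(-3, Mul(2, M))), 5) = Add(5, Mul(v, Add(-3, Mul(2, M)))))
Add(Mul(214, Function('C')(16, -13)), 156) = Add(Mul(214, Add(5, Mul(-3, -13), Mul(2, 16, -13))), 156) = Add(Mul(214, Add(5, 39, -416)), 156) = Add(Mul(214, -372), 156) = Add(-79608, 156) = -79452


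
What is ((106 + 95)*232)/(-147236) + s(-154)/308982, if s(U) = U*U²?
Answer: -69019148866/5686659219 ≈ -12.137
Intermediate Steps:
s(U) = U³
((106 + 95)*232)/(-147236) + s(-154)/308982 = ((106 + 95)*232)/(-147236) + (-154)³/308982 = (201*232)*(-1/147236) - 3652264*1/308982 = 46632*(-1/147236) - 1826132/154491 = -11658/36809 - 1826132/154491 = -69019148866/5686659219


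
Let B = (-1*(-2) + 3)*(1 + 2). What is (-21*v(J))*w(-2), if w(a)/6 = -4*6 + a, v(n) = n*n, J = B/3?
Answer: 81900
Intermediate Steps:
B = 15 (B = (2 + 3)*3 = 5*3 = 15)
J = 5 (J = 15/3 = 15*(⅓) = 5)
v(n) = n²
w(a) = -144 + 6*a (w(a) = 6*(-4*6 + a) = 6*(-24 + a) = -144 + 6*a)
(-21*v(J))*w(-2) = (-21*5²)*(-144 + 6*(-2)) = (-21*25)*(-144 - 12) = -525*(-156) = 81900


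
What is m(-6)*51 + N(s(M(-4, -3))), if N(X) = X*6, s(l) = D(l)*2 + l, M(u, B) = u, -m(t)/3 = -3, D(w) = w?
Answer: 387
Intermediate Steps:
m(t) = 9 (m(t) = -3*(-3) = 9)
s(l) = 3*l (s(l) = l*2 + l = 2*l + l = 3*l)
N(X) = 6*X
m(-6)*51 + N(s(M(-4, -3))) = 9*51 + 6*(3*(-4)) = 459 + 6*(-12) = 459 - 72 = 387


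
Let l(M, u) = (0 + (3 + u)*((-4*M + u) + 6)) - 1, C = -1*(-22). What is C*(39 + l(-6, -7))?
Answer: -1188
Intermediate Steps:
C = 22
l(M, u) = -1 + (3 + u)*(6 + u - 4*M) (l(M, u) = (0 + (3 + u)*((u - 4*M) + 6)) - 1 = (0 + (3 + u)*(6 + u - 4*M)) - 1 = (3 + u)*(6 + u - 4*M) - 1 = -1 + (3 + u)*(6 + u - 4*M))
C*(39 + l(-6, -7)) = 22*(39 + (17 + (-7)² - 12*(-6) + 9*(-7) - 4*(-6)*(-7))) = 22*(39 + (17 + 49 + 72 - 63 - 168)) = 22*(39 - 93) = 22*(-54) = -1188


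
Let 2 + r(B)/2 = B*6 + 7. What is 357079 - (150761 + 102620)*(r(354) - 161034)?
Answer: 39724416735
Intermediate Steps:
r(B) = 10 + 12*B (r(B) = -4 + 2*(B*6 + 7) = -4 + 2*(6*B + 7) = -4 + 2*(7 + 6*B) = -4 + (14 + 12*B) = 10 + 12*B)
357079 - (150761 + 102620)*(r(354) - 161034) = 357079 - (150761 + 102620)*((10 + 12*354) - 161034) = 357079 - 253381*((10 + 4248) - 161034) = 357079 - 253381*(4258 - 161034) = 357079 - 253381*(-156776) = 357079 - 1*(-39724059656) = 357079 + 39724059656 = 39724416735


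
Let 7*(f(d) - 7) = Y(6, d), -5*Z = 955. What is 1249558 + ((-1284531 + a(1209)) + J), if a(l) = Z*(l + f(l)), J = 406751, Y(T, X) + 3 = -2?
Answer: 977609/7 ≈ 1.3966e+5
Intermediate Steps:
Y(T, X) = -5 (Y(T, X) = -3 - 2 = -5)
Z = -191 (Z = -⅕*955 = -191)
f(d) = 44/7 (f(d) = 7 + (⅐)*(-5) = 7 - 5/7 = 44/7)
a(l) = -8404/7 - 191*l (a(l) = -191*(l + 44/7) = -191*(44/7 + l) = -8404/7 - 191*l)
1249558 + ((-1284531 + a(1209)) + J) = 1249558 + ((-1284531 + (-8404/7 - 191*1209)) + 406751) = 1249558 + ((-1284531 + (-8404/7 - 230919)) + 406751) = 1249558 + ((-1284531 - 1624837/7) + 406751) = 1249558 + (-10616554/7 + 406751) = 1249558 - 7769297/7 = 977609/7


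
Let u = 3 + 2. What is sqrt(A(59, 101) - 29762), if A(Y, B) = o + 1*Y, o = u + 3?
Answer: I*sqrt(29695) ≈ 172.32*I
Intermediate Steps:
u = 5
o = 8 (o = 5 + 3 = 8)
A(Y, B) = 8 + Y (A(Y, B) = 8 + 1*Y = 8 + Y)
sqrt(A(59, 101) - 29762) = sqrt((8 + 59) - 29762) = sqrt(67 - 29762) = sqrt(-29695) = I*sqrt(29695)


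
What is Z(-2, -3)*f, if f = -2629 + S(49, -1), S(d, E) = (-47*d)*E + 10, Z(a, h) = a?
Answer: 632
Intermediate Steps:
S(d, E) = 10 - 47*E*d (S(d, E) = -47*E*d + 10 = 10 - 47*E*d)
f = -316 (f = -2629 + (10 - 47*(-1)*49) = -2629 + (10 + 2303) = -2629 + 2313 = -316)
Z(-2, -3)*f = -2*(-316) = 632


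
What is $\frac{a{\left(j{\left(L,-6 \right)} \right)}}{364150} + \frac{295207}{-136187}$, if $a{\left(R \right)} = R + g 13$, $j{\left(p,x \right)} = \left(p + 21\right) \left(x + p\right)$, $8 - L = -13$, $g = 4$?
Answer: $- \frac{53703374758}{24796248025} \approx -2.1658$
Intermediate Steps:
$L = 21$ ($L = 8 - -13 = 8 + 13 = 21$)
$j{\left(p,x \right)} = \left(21 + p\right) \left(p + x\right)$
$a{\left(R \right)} = 52 + R$ ($a{\left(R \right)} = R + 4 \cdot 13 = R + 52 = 52 + R$)
$\frac{a{\left(j{\left(L,-6 \right)} \right)}}{364150} + \frac{295207}{-136187} = \frac{52 + \left(21^{2} + 21 \cdot 21 + 21 \left(-6\right) + 21 \left(-6\right)\right)}{364150} + \frac{295207}{-136187} = \left(52 + \left(441 + 441 - 126 - 126\right)\right) \frac{1}{364150} + 295207 \left(- \frac{1}{136187}\right) = \left(52 + 630\right) \frac{1}{364150} - \frac{295207}{136187} = 682 \cdot \frac{1}{364150} - \frac{295207}{136187} = \frac{341}{182075} - \frac{295207}{136187} = - \frac{53703374758}{24796248025}$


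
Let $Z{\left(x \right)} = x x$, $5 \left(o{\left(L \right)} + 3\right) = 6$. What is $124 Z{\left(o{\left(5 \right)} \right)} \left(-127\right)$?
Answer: $- \frac{1275588}{25} \approx -51024.0$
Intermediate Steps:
$o{\left(L \right)} = - \frac{9}{5}$ ($o{\left(L \right)} = -3 + \frac{1}{5} \cdot 6 = -3 + \frac{6}{5} = - \frac{9}{5}$)
$Z{\left(x \right)} = x^{2}$
$124 Z{\left(o{\left(5 \right)} \right)} \left(-127\right) = 124 \left(- \frac{9}{5}\right)^{2} \left(-127\right) = 124 \cdot \frac{81}{25} \left(-127\right) = \frac{10044}{25} \left(-127\right) = - \frac{1275588}{25}$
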